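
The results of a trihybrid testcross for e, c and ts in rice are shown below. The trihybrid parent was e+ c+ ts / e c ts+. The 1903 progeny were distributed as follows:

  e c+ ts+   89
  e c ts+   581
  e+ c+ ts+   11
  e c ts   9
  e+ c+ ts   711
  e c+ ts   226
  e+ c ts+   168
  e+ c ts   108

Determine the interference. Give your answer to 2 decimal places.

0.58

The two rarest classes, e+ c+ ts+ and e c ts, are the double crossovers. Comparing them with the parentals, only the ts allele has switched, so ts is the middle locus and the order is c – ts – e.
c–ts: (197 + 20)/1903 = 0.1140; ts–e: (394 + 20)/1903 = 0.2176.
Expected DCO frequency = 0.1140 × 0.2176 ≈ 0.02481; observed = 20/1903 ≈ 0.01051.
Coefficient of coincidence = 0.01051/0.02481 ≈ 0.42; interference = 1 − 0.42 = 0.58.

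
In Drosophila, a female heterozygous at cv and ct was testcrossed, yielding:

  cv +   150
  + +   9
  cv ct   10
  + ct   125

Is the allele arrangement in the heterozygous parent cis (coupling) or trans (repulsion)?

The two most frequent classes are + ct (125) and cv + (150); these are the parental (non-recombinant) types.
So the F1 carried + ct on one chromosome and cv + on the other — the recessive alleles are on opposite chromosomes (trans / repulsion).

trans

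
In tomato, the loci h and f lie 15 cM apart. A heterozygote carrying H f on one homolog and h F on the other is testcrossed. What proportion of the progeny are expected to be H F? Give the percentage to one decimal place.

A map distance of 15 cM corresponds to a recombination frequency of 0.150.
The F1 is H f / h F, so H F is a recombinant gamete class with expected frequency r/2 = 0.150/2 = 0.0750.
That is 0.0750 = 7.5% of the progeny.

7.5%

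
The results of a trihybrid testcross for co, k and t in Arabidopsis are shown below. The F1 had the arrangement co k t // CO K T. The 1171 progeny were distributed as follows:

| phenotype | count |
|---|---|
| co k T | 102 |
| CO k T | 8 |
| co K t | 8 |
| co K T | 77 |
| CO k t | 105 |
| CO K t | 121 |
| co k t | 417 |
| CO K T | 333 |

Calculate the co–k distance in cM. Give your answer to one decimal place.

The two rarest classes, co K t and CO k T, are the double crossovers. Comparing them with the parentals, only the k allele has switched, so k is the middle locus and the order is co – k – t.
Crossovers in the co–k interval produce the single-crossover classes CO k t and co K T (105 + 77 = 182) plus the double crossovers (16).
RF(co–k) = (182 + 16) / 1171 = 198/1171 = 0.1691 → 16.9 cM.

16.9 cM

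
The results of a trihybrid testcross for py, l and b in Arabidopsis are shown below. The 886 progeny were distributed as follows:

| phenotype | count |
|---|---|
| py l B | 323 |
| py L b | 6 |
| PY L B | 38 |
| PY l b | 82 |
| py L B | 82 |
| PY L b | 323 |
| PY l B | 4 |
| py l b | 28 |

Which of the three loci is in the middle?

py

The two most frequent reciprocal classes, PY L b and py l B, are the parental types, so the F1 was PY L b / py l B.
The two rarest classes, py L b and PY l B, are the double crossovers. Comparing them with the parentals, only the py allele has switched, so py is the middle locus and the order is l – py – b.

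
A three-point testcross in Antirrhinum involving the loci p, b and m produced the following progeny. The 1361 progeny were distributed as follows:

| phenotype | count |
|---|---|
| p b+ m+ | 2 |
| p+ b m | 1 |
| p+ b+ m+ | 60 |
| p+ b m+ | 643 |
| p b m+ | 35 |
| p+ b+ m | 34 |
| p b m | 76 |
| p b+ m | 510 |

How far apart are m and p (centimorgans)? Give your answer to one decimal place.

The two most frequent reciprocal classes, p+ b m+ and p b+ m, are the parental types, so the F1 was p+ b m+ / p b+ m.
The two rarest classes, p+ b m and p b+ m+, are the double crossovers. Comparing them with the parentals, only the m allele has switched, so m is the middle locus and the order is b – m – p.
Crossovers in the m–p interval produce the single-crossover classes p b m+ and p+ b+ m (35 + 34 = 69) plus the double crossovers (3).
RF(m–p) = (69 + 3) / 1361 = 72/1361 = 0.0529 → 5.3 centimorgans.

5.3 centimorgans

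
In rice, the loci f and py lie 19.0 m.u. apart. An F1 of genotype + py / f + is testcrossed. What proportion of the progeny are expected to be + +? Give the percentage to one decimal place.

A map distance of 19.0 m.u. corresponds to a recombination frequency of 0.190.
The F1 is + py / f +, so + + is a recombinant gamete class with expected frequency r/2 = 0.190/2 = 0.0950.
That is 0.0950 = 9.5% of the progeny.

9.5%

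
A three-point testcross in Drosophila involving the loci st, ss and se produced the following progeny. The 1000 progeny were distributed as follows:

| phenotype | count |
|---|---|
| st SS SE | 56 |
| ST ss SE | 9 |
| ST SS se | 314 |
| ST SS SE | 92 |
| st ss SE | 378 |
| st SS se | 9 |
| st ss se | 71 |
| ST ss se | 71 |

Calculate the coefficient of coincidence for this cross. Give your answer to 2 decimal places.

The two most frequent reciprocal classes, st ss SE and ST SS se, are the parental types, so the F1 was st ss SE / ST SS se.
The two rarest classes, ST ss SE and st SS se, are the double crossovers. Comparing them with the parentals, only the st allele has switched, so st is the middle locus and the order is ss – st – se.
ss–st: (127 + 18)/1000 = 0.1450; st–se: (163 + 18)/1000 = 0.1810.
Expected DCO frequency = 0.1450 × 0.1810 ≈ 0.02624; observed = 18/1000 ≈ 0.01800.
Coefficient of coincidence = 0.01800/0.02624 ≈ 0.69.

0.69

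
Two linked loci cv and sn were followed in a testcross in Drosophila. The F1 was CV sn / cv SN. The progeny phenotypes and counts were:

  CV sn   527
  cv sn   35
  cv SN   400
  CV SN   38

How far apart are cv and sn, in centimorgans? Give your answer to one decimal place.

The recombinant classes are CV SN and cv sn: 38 + 35 = 73.
Recombination frequency = 73/1000 = 0.0730 ≈ 7.3%, i.e. 7.3 centimorgans.

7.3 centimorgans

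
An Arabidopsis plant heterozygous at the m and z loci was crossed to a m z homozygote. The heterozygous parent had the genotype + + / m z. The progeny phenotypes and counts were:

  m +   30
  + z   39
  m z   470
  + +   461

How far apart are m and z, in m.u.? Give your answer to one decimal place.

The recombinant classes are + z and m +: 39 + 30 = 69.
Recombination frequency = 69/1000 = 0.0690 ≈ 6.9%, i.e. 6.9 m.u.

6.9 m.u.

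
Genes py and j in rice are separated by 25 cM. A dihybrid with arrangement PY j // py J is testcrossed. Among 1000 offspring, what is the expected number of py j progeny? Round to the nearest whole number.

A map distance of 25 cM corresponds to a recombination frequency of 0.250.
The F1 is PY j / py J, so py j is a recombinant gamete class with expected frequency r/2 = 0.250/2 = 0.1250.
Expected number = 0.1250 × 1000 = 125.00 ≈ 125.

125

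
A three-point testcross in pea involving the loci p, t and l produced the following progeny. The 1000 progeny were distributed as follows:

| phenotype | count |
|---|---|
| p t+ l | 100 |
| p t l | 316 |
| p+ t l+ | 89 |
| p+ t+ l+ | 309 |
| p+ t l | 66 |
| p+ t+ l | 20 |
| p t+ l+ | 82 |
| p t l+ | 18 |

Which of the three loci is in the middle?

l

The two most frequent reciprocal classes, p+ t+ l+ and p t l, are the parental types, so the F1 was p+ t+ l+ / p t l.
The two rarest classes, p+ t+ l and p t l+, are the double crossovers. Comparing them with the parentals, only the l allele has switched, so l is the middle locus and the order is p – l – t.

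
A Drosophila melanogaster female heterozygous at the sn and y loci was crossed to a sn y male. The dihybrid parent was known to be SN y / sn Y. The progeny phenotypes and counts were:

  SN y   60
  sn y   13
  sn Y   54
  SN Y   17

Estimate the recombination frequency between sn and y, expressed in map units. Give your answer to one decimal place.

The recombinant classes are SN Y and sn y: 17 + 13 = 30.
Recombination frequency = 30/144 = 0.2083 ≈ 20.8%, i.e. 20.8 map units.

20.8 map units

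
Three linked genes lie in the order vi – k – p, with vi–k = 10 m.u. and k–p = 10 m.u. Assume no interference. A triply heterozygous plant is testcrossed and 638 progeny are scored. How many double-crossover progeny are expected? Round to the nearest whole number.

6

Map distances give recombination frequencies of 0.100 and 0.100 for the two intervals.
With no interference, expected double-crossover frequency = 0.100 × 0.100 = 0.01000.
Expected number = 0.01000 × 638 = 6.38 ≈ 6.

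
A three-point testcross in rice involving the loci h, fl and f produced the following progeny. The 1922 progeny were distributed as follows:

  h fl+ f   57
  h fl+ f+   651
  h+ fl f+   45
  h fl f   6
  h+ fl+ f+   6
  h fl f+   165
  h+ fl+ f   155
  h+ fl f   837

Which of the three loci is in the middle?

h

The two most frequent reciprocal classes, h+ fl f and h fl+ f+, are the parental types, so the F1 was h+ fl f / h fl+ f+.
The two rarest classes, h fl f and h+ fl+ f+, are the double crossovers. Comparing them with the parentals, only the h allele has switched, so h is the middle locus and the order is f – h – fl.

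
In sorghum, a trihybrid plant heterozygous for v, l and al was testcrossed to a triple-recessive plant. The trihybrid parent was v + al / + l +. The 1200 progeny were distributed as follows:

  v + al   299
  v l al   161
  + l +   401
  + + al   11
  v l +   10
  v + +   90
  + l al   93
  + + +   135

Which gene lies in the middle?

v

The two rarest classes, + + al and v l +, are the double crossovers. Comparing them with the parentals, only the v allele has switched, so v is the middle locus and the order is l – v – al.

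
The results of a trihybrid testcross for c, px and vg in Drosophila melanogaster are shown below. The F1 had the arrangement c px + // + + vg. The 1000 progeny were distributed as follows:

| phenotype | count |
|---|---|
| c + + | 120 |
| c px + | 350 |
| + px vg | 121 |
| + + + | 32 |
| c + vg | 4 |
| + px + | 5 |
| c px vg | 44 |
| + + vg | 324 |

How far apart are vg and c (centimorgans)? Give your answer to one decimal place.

8.5 centimorgans

The two rarest classes, + px + and c + vg, are the double crossovers. Comparing them with the parentals, only the c allele has switched, so c is the middle locus and the order is vg – c – px.
Crossovers in the vg–c interval produce the single-crossover classes c px vg and + + + (44 + 32 = 76) plus the double crossovers (9).
RF(vg–c) = (76 + 9) / 1000 = 85/1000 = 0.0850 → 8.5 centimorgans.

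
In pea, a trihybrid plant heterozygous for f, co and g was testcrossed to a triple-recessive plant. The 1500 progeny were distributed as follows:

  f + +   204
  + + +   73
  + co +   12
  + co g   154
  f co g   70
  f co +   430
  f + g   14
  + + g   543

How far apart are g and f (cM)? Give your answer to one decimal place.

The two most frequent reciprocal classes, f co + and + + g, are the parental types, so the F1 was f co + / + + g.
The two rarest classes, + co + and f + g, are the double crossovers. Comparing them with the parentals, only the f allele has switched, so f is the middle locus and the order is g – f – co.
Crossovers in the g–f interval produce the single-crossover classes f co g and + + + (70 + 73 = 143) plus the double crossovers (26).
RF(g–f) = (143 + 26) / 1500 = 169/1500 = 0.1127 → 11.3 cM.

11.3 cM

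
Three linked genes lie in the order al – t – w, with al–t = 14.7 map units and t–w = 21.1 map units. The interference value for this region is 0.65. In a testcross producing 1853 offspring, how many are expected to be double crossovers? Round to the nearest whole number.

Map distances give recombination frequencies of 0.147 and 0.211 for the two intervals.
With interference 0.65 (so coincidence = 0.35), expected double-crossover frequency = 0.147 × 0.211 × 0.35 = 0.01086.
Expected number = 0.01086 × 1853 = 20.12 ≈ 20.

20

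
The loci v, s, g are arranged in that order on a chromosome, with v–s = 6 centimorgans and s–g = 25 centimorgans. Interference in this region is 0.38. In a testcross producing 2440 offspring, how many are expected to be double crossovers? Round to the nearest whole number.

23

Map distances give recombination frequencies of 0.060 and 0.250 for the two intervals.
With interference 0.38 (so coincidence = 0.62), expected double-crossover frequency = 0.060 × 0.250 × 0.62 = 0.00930.
Expected number = 0.00930 × 2440 = 22.69 ≈ 23.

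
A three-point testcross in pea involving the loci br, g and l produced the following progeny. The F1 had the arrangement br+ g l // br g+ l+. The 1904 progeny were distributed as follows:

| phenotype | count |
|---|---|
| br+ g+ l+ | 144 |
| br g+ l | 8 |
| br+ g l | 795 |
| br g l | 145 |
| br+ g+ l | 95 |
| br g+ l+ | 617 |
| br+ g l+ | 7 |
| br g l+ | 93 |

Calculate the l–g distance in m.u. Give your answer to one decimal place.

10.7 m.u.

The two rarest classes, br+ g l+ and br g+ l, are the double crossovers. Comparing them with the parentals, only the l allele has switched, so l is the middle locus and the order is g – l – br.
Crossovers in the g–l interval produce the single-crossover classes br+ g+ l and br g l+ (95 + 93 = 188) plus the double crossovers (15).
RF(g–l) = (188 + 15) / 1904 = 203/1904 = 0.1066 → 10.7 m.u.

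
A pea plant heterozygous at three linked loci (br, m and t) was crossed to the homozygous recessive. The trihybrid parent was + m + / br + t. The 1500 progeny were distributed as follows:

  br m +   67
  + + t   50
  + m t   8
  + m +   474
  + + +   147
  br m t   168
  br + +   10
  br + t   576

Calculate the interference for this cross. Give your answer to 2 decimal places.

The two rarest classes, + m t and br + +, are the double crossovers. Comparing them with the parentals, only the t allele has switched, so t is the middle locus and the order is m – t – br.
m–t: (315 + 18)/1500 = 0.2220; t–br: (117 + 18)/1500 = 0.0900.
Expected DCO frequency = 0.2220 × 0.0900 ≈ 0.01998; observed = 18/1500 ≈ 0.01200.
Coefficient of coincidence = 0.01200/0.01998 ≈ 0.60; interference = 1 − 0.60 = 0.40.

0.40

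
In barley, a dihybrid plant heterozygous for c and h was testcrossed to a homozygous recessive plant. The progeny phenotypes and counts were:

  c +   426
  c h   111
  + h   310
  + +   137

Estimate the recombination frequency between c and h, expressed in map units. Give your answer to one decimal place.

25.2 map units

The two most frequent classes, + h (310) and c + (426), are the parental types, so the F1 was + h / c +.
The recombinant classes are + + and c h: 137 + 111 = 248.
Recombination frequency = 248/984 = 0.2520 ≈ 25.2%, i.e. 25.2 map units.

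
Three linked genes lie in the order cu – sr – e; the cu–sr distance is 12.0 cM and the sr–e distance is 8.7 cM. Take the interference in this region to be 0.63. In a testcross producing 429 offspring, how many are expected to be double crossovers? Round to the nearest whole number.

2

Map distances give recombination frequencies of 0.120 and 0.087 for the two intervals.
With interference 0.63 (so coincidence = 0.37), expected double-crossover frequency = 0.120 × 0.087 × 0.37 = 0.00386.
Expected number = 0.00386 × 429 = 1.66 ≈ 2.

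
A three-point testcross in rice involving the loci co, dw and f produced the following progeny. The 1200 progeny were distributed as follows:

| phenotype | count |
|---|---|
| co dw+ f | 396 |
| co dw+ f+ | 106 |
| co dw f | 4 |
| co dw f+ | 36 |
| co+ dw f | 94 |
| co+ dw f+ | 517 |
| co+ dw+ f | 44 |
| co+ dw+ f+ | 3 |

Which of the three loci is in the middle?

dw

The two most frequent reciprocal classes, co dw+ f and co+ dw f+, are the parental types, so the F1 was co dw+ f / co+ dw f+.
The two rarest classes, co dw f and co+ dw+ f+, are the double crossovers. Comparing them with the parentals, only the dw allele has switched, so dw is the middle locus and the order is co – dw – f.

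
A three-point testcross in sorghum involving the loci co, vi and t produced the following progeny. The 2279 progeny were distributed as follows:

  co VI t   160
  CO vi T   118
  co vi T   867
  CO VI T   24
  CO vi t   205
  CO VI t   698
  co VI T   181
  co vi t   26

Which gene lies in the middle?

t

The two most frequent reciprocal classes, co vi T and CO VI t, are the parental types, so the F1 was co vi T / CO VI t.
The two rarest classes, co vi t and CO VI T, are the double crossovers. Comparing them with the parentals, only the t allele has switched, so t is the middle locus and the order is co – t – vi.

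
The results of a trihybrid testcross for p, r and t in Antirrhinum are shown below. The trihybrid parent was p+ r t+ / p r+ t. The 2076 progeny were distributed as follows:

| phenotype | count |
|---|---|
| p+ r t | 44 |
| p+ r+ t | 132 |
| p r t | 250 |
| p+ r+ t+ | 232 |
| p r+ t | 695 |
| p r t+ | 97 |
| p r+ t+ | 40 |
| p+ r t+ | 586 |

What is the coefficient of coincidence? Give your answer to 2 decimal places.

0.98

The two rarest classes, p+ r t and p r+ t+, are the double crossovers. Comparing them with the parentals, only the t allele has switched, so t is the middle locus and the order is p – t – r.
p–t: (229 + 84)/2076 = 0.1508; t–r: (482 + 84)/2076 = 0.2726.
Expected DCO frequency = 0.1508 × 0.2726 ≈ 0.04111; observed = 84/2076 ≈ 0.04046.
Coefficient of coincidence = 0.04046/0.04111 ≈ 0.98.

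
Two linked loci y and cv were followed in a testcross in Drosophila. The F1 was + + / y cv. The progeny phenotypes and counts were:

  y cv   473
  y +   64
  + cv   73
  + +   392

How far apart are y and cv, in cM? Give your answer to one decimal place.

13.7 cM

The recombinant classes are + cv and y +: 73 + 64 = 137.
Recombination frequency = 137/1002 = 0.1367 ≈ 13.7%, i.e. 13.7 cM.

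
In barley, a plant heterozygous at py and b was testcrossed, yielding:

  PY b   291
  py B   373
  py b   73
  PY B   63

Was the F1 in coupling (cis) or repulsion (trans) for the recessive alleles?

The two most frequent classes are PY b (291) and py B (373); these are the parental (non-recombinant) types.
So the F1 carried PY b on one chromosome and py B on the other — the recessive alleles are on opposite chromosomes (trans / repulsion).

trans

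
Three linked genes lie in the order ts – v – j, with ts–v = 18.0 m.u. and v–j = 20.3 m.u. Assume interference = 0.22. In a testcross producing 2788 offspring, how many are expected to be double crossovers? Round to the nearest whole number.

79

Map distances give recombination frequencies of 0.180 and 0.203 for the two intervals.
With interference 0.22 (so coincidence = 0.78), expected double-crossover frequency = 0.180 × 0.203 × 0.78 = 0.02850.
Expected number = 0.02850 × 2788 = 79.46 ≈ 79.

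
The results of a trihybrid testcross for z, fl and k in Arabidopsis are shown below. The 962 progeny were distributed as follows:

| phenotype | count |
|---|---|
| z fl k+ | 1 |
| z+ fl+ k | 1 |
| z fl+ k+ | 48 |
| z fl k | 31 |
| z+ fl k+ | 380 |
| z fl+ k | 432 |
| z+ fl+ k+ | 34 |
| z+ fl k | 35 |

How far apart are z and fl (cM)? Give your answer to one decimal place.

7.0 cM

The two most frequent reciprocal classes, z+ fl k+ and z fl+ k, are the parental types, so the F1 was z+ fl k+ / z fl+ k.
The two rarest classes, z fl k+ and z+ fl+ k, are the double crossovers. Comparing them with the parentals, only the z allele has switched, so z is the middle locus and the order is fl – z – k.
Crossovers in the fl–z interval produce the single-crossover classes z+ fl+ k+ and z fl k (34 + 31 = 65) plus the double crossovers (2).
RF(fl–z) = (65 + 2) / 962 = 67/962 = 0.0696 → 7.0 cM.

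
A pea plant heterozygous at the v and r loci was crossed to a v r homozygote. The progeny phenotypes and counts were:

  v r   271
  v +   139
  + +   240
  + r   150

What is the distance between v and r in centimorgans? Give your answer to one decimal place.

The two most frequent classes, + + (240) and v r (271), are the parental types, so the F1 was + + / v r.
The recombinant classes are + r and v +: 150 + 139 = 289.
Recombination frequency = 289/800 = 0.3613 ≈ 36.1%, i.e. 36.1 centimorgans.

36.1 centimorgans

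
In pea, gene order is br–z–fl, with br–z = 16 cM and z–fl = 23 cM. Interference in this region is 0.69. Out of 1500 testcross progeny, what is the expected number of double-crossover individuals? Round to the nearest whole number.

17

Map distances give recombination frequencies of 0.160 and 0.230 for the two intervals.
With interference 0.69 (so coincidence = 0.31), expected double-crossover frequency = 0.160 × 0.230 × 0.31 = 0.01141.
Expected number = 0.01141 × 1500 = 17.11 ≈ 17.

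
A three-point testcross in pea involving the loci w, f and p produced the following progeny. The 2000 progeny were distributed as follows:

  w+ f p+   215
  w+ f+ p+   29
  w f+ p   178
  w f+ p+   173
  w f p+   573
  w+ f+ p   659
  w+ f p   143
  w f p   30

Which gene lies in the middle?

p

The two most frequent reciprocal classes, w f p+ and w+ f+ p, are the parental types, so the F1 was w f p+ / w+ f+ p.
The two rarest classes, w f p and w+ f+ p+, are the double crossovers. Comparing them with the parentals, only the p allele has switched, so p is the middle locus and the order is f – p – w.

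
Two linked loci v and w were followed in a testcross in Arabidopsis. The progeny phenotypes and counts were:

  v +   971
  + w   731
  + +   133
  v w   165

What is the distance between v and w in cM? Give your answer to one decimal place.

The two most frequent classes, + w (731) and v + (971), are the parental types, so the F1 was + w / v +.
The recombinant classes are + + and v w: 133 + 165 = 298.
Recombination frequency = 298/2000 = 0.1490 ≈ 14.9%, i.e. 14.9 cM.

14.9 cM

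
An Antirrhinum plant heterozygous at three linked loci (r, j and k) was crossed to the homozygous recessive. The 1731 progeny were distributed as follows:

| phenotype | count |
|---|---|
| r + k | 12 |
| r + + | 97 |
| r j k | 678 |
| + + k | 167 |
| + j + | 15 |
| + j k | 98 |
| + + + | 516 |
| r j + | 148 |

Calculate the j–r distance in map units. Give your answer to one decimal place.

The two most frequent reciprocal classes, r j k and + + +, are the parental types, so the F1 was r j k / + + +.
The two rarest classes, r + k and + j +, are the double crossovers. Comparing them with the parentals, only the j allele has switched, so j is the middle locus and the order is r – j – k.
Crossovers in the r–j interval produce the single-crossover classes + j k and r + + (98 + 97 = 195) plus the double crossovers (27).
RF(r–j) = (195 + 27) / 1731 = 222/1731 = 0.1282 → 12.8 map units.

12.8 map units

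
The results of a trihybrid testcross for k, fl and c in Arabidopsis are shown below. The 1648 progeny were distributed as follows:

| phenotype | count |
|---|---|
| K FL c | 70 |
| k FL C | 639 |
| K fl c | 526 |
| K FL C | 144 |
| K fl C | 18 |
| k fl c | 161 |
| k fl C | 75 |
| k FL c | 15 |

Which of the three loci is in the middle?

c

The two most frequent reciprocal classes, k FL C and K fl c, are the parental types, so the F1 was k FL C / K fl c.
The two rarest classes, k FL c and K fl C, are the double crossovers. Comparing them with the parentals, only the c allele has switched, so c is the middle locus and the order is k – c – fl.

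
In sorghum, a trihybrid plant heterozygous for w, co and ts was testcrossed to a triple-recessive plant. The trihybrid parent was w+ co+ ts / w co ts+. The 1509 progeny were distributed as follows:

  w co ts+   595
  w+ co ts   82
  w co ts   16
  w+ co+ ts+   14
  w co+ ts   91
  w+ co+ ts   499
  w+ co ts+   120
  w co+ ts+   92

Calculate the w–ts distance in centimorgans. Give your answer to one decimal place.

The two rarest classes, w+ co+ ts+ and w co ts, are the double crossovers. Comparing them with the parentals, only the ts allele has switched, so ts is the middle locus and the order is co – ts – w.
Crossovers in the ts–w interval produce the single-crossover classes w co+ ts and w+ co ts+ (91 + 120 = 211) plus the double crossovers (30).
RF(ts–w) = (211 + 30) / 1509 = 241/1509 = 0.1597 → 16.0 centimorgans.

16.0 centimorgans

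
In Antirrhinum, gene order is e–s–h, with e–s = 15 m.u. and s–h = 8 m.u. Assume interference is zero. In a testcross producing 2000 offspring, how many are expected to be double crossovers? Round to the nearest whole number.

24

Map distances give recombination frequencies of 0.150 and 0.080 for the two intervals.
With no interference, expected double-crossover frequency = 0.150 × 0.080 = 0.01200.
Expected number = 0.01200 × 2000 = 24.00 ≈ 24.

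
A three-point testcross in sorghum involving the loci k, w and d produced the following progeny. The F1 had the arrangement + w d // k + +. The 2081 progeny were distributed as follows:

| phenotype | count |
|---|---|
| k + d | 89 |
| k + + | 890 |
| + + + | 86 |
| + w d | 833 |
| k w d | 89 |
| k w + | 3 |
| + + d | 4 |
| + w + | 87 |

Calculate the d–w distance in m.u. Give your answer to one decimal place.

The two rarest classes, + + d and k w +, are the double crossovers. Comparing them with the parentals, only the w allele has switched, so w is the middle locus and the order is k – w – d.
Crossovers in the w–d interval produce the single-crossover classes + w + and k + d (87 + 89 = 176) plus the double crossovers (7).
RF(w–d) = (176 + 7) / 2081 = 183/2081 = 0.0879 → 8.8 m.u.

8.8 m.u.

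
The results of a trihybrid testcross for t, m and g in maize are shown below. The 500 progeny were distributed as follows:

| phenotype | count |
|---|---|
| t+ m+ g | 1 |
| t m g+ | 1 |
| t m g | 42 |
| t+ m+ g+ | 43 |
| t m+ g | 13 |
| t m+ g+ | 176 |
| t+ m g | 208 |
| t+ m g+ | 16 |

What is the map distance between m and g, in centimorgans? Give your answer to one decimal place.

The two most frequent reciprocal classes, t m+ g+ and t+ m g, are the parental types, so the F1 was t m+ g+ / t+ m g.
The two rarest classes, t m g+ and t+ m+ g, are the double crossovers. Comparing them with the parentals, only the m allele has switched, so m is the middle locus and the order is t – m – g.
Crossovers in the m–g interval produce the single-crossover classes t m+ g and t+ m g+ (13 + 16 = 29) plus the double crossovers (2).
RF(m–g) = (29 + 2) / 500 = 31/500 = 0.0620 → 6.2 centimorgans.

6.2 centimorgans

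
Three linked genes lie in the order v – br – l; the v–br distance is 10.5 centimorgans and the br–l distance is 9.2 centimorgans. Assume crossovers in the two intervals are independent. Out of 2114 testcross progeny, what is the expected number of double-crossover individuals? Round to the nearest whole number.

20

Map distances give recombination frequencies of 0.105 and 0.092 for the two intervals.
With no interference, expected double-crossover frequency = 0.105 × 0.092 = 0.00966.
Expected number = 0.00966 × 2114 = 20.42 ≈ 20.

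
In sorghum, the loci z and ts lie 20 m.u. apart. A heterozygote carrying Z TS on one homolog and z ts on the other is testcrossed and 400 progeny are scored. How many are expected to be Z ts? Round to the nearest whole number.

40

A map distance of 20 m.u. corresponds to a recombination frequency of 0.200.
The F1 is Z TS / z ts, so Z ts is a recombinant gamete class with expected frequency r/2 = 0.200/2 = 0.1000.
Expected number = 0.1000 × 400 = 40.00 ≈ 40.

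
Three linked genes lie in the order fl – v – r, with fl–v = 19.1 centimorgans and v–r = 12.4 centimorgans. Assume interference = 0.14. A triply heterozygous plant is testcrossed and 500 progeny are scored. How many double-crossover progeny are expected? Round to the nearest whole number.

10

Map distances give recombination frequencies of 0.191 and 0.124 for the two intervals.
With interference 0.14 (so coincidence = 0.86), expected double-crossover frequency = 0.191 × 0.124 × 0.86 = 0.02037.
Expected number = 0.02037 × 500 = 10.18 ≈ 10.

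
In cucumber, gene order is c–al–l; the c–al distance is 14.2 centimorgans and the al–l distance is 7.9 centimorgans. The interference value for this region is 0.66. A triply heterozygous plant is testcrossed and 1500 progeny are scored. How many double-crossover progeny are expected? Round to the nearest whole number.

Map distances give recombination frequencies of 0.142 and 0.079 for the two intervals.
With interference 0.66 (so coincidence = 0.34), expected double-crossover frequency = 0.142 × 0.079 × 0.34 = 0.00381.
Expected number = 0.00381 × 1500 = 5.72 ≈ 6.

6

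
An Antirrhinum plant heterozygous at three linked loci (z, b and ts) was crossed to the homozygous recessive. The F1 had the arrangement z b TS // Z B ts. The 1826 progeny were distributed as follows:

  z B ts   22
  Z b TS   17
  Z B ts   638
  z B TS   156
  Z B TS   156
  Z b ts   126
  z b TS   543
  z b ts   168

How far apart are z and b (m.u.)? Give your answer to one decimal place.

The two rarest classes, Z b TS and z B ts, are the double crossovers. Comparing them with the parentals, only the z allele has switched, so z is the middle locus and the order is b – z – ts.
Crossovers in the b–z interval produce the single-crossover classes z B TS and Z b ts (156 + 126 = 282) plus the double crossovers (39).
RF(b–z) = (282 + 39) / 1826 = 321/1826 = 0.1758 → 17.6 m.u.

17.6 m.u.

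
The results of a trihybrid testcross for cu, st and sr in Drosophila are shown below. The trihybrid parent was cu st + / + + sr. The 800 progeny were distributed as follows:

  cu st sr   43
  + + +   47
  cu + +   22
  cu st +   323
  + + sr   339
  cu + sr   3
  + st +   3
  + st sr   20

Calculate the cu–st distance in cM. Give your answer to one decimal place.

The two rarest classes, + st + and cu + sr, are the double crossovers. Comparing them with the parentals, only the cu allele has switched, so cu is the middle locus and the order is sr – cu – st.
Crossovers in the cu–st interval produce the single-crossover classes cu + + and + st sr (22 + 20 = 42) plus the double crossovers (6).
RF(cu–st) = (42 + 6) / 800 = 48/800 = 0.0600 → 6.0 cM.

6.0 cM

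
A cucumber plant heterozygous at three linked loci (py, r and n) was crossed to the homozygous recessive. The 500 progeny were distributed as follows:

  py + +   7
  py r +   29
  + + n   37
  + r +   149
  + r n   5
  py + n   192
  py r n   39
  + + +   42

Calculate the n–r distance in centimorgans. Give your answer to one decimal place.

The two most frequent reciprocal classes, py + n and + r +, are the parental types, so the F1 was py + n / + r +.
The two rarest classes, py + + and + r n, are the double crossovers. Comparing them with the parentals, only the n allele has switched, so n is the middle locus and the order is r – n – py.
Crossovers in the r–n interval produce the single-crossover classes py r n and + + + (39 + 42 = 81) plus the double crossovers (12).
RF(r–n) = (81 + 12) / 500 = 93/500 = 0.1860 → 18.6 centimorgans.

18.6 centimorgans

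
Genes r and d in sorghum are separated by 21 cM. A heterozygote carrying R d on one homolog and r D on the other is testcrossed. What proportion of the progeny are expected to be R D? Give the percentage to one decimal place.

10.5%

A map distance of 21 cM corresponds to a recombination frequency of 0.210.
The F1 is R d / r D, so R D is a recombinant gamete class with expected frequency r/2 = 0.210/2 = 0.1050.
That is 0.1050 = 10.5% of the progeny.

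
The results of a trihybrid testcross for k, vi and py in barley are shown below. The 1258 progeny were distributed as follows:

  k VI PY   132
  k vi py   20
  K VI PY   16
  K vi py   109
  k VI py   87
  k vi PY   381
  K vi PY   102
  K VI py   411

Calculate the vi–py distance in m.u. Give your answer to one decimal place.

The two most frequent reciprocal classes, K VI py and k vi PY, are the parental types, so the F1 was K VI py / k vi PY.
The two rarest classes, K VI PY and k vi py, are the double crossovers. Comparing them with the parentals, only the py allele has switched, so py is the middle locus and the order is k – py – vi.
Crossovers in the py–vi interval produce the single-crossover classes K vi py and k VI PY (109 + 132 = 241) plus the double crossovers (36).
RF(py–vi) = (241 + 36) / 1258 = 277/1258 = 0.2202 → 22.0 m.u.

22.0 m.u.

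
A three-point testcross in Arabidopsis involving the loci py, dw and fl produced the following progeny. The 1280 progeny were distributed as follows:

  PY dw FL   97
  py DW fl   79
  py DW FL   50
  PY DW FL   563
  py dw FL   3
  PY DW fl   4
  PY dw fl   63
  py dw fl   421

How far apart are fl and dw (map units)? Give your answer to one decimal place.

The two most frequent reciprocal classes, py dw fl and PY DW FL, are the parental types, so the F1 was py dw fl / PY DW FL.
The two rarest classes, py dw FL and PY DW fl, are the double crossovers. Comparing them with the parentals, only the fl allele has switched, so fl is the middle locus and the order is dw – fl – py.
Crossovers in the dw–fl interval produce the single-crossover classes py DW fl and PY dw FL (79 + 97 = 176) plus the double crossovers (7).
RF(dw–fl) = (176 + 7) / 1280 = 183/1280 = 0.1430 → 14.3 map units.

14.3 map units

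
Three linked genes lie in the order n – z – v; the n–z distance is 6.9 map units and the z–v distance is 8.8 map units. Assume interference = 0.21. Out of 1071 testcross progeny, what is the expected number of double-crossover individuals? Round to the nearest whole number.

Map distances give recombination frequencies of 0.069 and 0.088 for the two intervals.
With interference 0.21 (so coincidence = 0.79), expected double-crossover frequency = 0.069 × 0.088 × 0.79 = 0.00480.
Expected number = 0.00480 × 1071 = 5.14 ≈ 5.

5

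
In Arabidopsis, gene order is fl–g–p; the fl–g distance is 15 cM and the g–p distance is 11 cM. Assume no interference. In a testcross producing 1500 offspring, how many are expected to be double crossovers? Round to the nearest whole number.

25

Map distances give recombination frequencies of 0.150 and 0.110 for the two intervals.
With no interference, expected double-crossover frequency = 0.150 × 0.110 = 0.01650.
Expected number = 0.01650 × 1500 = 24.75 ≈ 25.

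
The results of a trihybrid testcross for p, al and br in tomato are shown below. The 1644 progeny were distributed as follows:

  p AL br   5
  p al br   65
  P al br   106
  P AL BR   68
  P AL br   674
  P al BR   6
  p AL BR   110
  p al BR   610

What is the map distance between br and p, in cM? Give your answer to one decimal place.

The two most frequent reciprocal classes, P AL br and p al BR, are the parental types, so the F1 was P AL br / p al BR.
The two rarest classes, p AL br and P al BR, are the double crossovers. Comparing them with the parentals, only the p allele has switched, so p is the middle locus and the order is al – p – br.
Crossovers in the p–br interval produce the single-crossover classes P AL BR and p al br (68 + 65 = 133) plus the double crossovers (11).
RF(p–br) = (133 + 11) / 1644 = 144/1644 = 0.0876 → 8.8 cM.

8.8 cM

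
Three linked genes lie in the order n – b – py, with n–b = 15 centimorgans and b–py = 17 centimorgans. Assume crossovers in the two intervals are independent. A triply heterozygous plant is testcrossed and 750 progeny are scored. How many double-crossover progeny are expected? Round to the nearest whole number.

Map distances give recombination frequencies of 0.150 and 0.170 for the two intervals.
With no interference, expected double-crossover frequency = 0.150 × 0.170 = 0.02550.
Expected number = 0.02550 × 750 = 19.12 ≈ 19.

19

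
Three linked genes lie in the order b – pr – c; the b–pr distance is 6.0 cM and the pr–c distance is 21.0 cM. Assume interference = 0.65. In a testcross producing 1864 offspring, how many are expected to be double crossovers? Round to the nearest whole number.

Map distances give recombination frequencies of 0.060 and 0.210 for the two intervals.
With interference 0.65 (so coincidence = 0.35), expected double-crossover frequency = 0.060 × 0.210 × 0.35 = 0.00441.
Expected number = 0.00441 × 1864 = 8.22 ≈ 8.

8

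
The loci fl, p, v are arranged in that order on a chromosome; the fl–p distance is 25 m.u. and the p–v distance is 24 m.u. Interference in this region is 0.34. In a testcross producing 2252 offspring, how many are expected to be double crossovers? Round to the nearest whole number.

89

Map distances give recombination frequencies of 0.250 and 0.240 for the two intervals.
With interference 0.34 (so coincidence = 0.66), expected double-crossover frequency = 0.250 × 0.240 × 0.66 = 0.03960.
Expected number = 0.03960 × 2252 = 89.18 ≈ 89.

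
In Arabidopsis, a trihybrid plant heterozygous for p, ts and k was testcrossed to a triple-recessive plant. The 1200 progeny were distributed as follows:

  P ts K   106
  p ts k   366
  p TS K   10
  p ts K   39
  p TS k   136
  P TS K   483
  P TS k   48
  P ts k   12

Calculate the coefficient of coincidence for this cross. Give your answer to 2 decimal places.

The two most frequent reciprocal classes, P TS K and p ts k, are the parental types, so the F1 was P TS K / p ts k.
The two rarest classes, p TS K and P ts k, are the double crossovers. Comparing them with the parentals, only the p allele has switched, so p is the middle locus and the order is ts – p – k.
ts–p: (242 + 22)/1200 = 0.2200; p–k: (87 + 22)/1200 = 0.0908.
Expected DCO frequency = 0.2200 × 0.0908 ≈ 0.01998; observed = 22/1200 ≈ 0.01833.
Coefficient of coincidence = 0.01833/0.01998 ≈ 0.92.

0.92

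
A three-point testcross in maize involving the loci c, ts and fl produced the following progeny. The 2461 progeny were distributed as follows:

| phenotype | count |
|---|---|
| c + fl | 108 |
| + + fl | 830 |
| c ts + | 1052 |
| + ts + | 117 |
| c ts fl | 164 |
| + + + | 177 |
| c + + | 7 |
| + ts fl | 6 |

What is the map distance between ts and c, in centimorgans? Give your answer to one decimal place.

The two most frequent reciprocal classes, + + fl and c ts +, are the parental types, so the F1 was + + fl / c ts +.
The two rarest classes, + ts fl and c + +, are the double crossovers. Comparing them with the parentals, only the ts allele has switched, so ts is the middle locus and the order is fl – ts – c.
Crossovers in the ts–c interval produce the single-crossover classes c + fl and + ts + (108 + 117 = 225) plus the double crossovers (13).
RF(ts–c) = (225 + 13) / 2461 = 238/2461 = 0.0967 → 9.7 centimorgans.

9.7 centimorgans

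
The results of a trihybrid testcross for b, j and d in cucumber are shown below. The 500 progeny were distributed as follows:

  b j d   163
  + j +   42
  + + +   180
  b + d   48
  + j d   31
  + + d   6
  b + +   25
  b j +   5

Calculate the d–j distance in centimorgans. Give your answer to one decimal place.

The two most frequent reciprocal classes, + + + and b j d, are the parental types, so the F1 was + + + / b j d.
The two rarest classes, + + d and b j +, are the double crossovers. Comparing them with the parentals, only the d allele has switched, so d is the middle locus and the order is b – d – j.
Crossovers in the d–j interval produce the single-crossover classes + j + and b + d (42 + 48 = 90) plus the double crossovers (11).
RF(d–j) = (90 + 11) / 500 = 101/500 = 0.2020 → 20.2 centimorgans.

20.2 centimorgans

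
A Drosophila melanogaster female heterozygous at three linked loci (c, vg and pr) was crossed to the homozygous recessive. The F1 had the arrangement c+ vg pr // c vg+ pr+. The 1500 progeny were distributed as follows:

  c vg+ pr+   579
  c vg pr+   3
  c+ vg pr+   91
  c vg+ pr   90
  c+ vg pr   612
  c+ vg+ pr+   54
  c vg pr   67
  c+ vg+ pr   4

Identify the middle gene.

The two rarest classes, c+ vg+ pr and c vg pr+, are the double crossovers. Comparing them with the parentals, only the vg allele has switched, so vg is the middle locus and the order is c – vg – pr.

vg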